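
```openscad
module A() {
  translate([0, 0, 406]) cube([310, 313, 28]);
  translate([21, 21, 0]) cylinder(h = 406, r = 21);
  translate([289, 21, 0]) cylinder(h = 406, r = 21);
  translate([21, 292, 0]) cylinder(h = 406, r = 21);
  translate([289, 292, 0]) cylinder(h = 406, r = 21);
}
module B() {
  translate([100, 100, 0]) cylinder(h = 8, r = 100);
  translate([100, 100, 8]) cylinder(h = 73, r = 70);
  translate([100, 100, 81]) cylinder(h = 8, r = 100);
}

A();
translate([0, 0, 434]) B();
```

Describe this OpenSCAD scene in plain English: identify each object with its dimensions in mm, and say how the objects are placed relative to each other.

A is a four-legged stool. The seat is a 310×313×28 mm slab whose top surface is at z = 434 mm; four round legs, each 42 mm in diameter, run from the floor (z = 0) to the underside of the seat, each leg's axis is inset half a diameter from the nearest pair of seat edges (so the leg's bounding box is flush with the corner).

B is a spool: two coaxial disc flanges of radius 100 mm and thickness 8 mm, joined by a core cylinder of radius 70 mm and height 73 mm. The lower flange rests on z = 0 and the three cylinders share a vertical axis.

The spool is on top of the stool.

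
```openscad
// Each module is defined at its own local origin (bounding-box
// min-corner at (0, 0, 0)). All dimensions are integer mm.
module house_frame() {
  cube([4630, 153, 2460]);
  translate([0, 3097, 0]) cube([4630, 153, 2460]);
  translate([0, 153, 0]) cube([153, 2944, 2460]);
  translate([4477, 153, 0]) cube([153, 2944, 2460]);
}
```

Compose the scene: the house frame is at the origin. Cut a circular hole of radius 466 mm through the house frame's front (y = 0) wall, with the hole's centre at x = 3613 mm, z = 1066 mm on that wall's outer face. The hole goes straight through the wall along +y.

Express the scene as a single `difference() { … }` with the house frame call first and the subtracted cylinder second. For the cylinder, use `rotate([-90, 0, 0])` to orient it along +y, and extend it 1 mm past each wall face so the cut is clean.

difference() {
  house_frame();
  translate([3613, -1, 1066]) rotate([-90, 0, 0]) cylinder(h = 155, r = 466);
}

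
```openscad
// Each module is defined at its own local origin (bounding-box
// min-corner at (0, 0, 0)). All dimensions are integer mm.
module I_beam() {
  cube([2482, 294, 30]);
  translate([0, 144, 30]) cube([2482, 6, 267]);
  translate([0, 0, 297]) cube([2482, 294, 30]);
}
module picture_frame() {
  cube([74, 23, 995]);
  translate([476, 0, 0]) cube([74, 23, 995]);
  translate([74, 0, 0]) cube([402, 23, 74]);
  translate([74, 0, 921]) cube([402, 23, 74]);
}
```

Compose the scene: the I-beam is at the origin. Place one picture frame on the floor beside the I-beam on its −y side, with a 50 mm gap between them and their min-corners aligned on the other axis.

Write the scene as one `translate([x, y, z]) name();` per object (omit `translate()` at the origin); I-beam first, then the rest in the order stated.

I_beam();
translate([0, -73, 0]) picture_frame();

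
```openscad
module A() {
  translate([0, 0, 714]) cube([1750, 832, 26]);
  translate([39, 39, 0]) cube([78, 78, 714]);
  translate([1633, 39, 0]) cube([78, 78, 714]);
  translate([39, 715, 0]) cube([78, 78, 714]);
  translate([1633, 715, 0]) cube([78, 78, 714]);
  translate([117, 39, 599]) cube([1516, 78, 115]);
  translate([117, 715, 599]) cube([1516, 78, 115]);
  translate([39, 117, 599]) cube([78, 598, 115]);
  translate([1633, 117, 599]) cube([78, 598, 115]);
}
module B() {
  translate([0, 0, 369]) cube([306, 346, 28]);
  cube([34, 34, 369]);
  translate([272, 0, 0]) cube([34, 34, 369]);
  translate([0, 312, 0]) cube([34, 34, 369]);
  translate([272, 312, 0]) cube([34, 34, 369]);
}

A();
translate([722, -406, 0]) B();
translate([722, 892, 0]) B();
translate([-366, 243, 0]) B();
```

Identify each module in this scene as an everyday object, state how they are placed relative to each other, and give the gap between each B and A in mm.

Each stool's nearest face is 60 mm from the table's bounding box.

A is a table. B is a stool. Three stools sit around the table at the −y, +y, −x sides. The gap between each stool and the table is 60 mm.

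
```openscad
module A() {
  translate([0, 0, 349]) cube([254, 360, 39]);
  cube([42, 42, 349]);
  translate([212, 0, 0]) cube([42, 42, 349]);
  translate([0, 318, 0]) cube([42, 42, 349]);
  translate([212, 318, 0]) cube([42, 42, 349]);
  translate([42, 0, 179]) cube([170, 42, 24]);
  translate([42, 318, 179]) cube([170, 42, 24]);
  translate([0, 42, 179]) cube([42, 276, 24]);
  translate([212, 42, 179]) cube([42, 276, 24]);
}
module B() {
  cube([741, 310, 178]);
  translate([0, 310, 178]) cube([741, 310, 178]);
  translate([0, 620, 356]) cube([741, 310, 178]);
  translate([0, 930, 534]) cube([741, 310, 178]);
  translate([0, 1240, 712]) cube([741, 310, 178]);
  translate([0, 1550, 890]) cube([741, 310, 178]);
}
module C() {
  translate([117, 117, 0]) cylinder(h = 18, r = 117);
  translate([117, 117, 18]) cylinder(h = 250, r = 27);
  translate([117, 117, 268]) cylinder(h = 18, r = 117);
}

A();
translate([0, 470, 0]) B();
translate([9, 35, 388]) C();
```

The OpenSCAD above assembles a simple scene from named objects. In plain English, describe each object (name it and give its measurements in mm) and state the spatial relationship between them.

A is a simple wooden stool: a rectangular seat 254 mm (x) by 360 mm (y), 39 mm thick, top face at z = 388 mm, on four square legs, each 42×42 mm in cross-section. The legs rest on z = 0, each flush with a corner of the seat. Four stretchers, 42 mm wide and 24 mm tall, connect adjacent legs with their undersides at z = 179 mm, each running between the inner faces of the legs it joins and aligned with the legs' outer faces on the other axis.

B is a run of 6 identical solid stair steps. Each tread is 741×310 mm and each step block is 178 mm high. Step 1 rests on the floor; step k is offset from step 1 by (k−1)×310 mm in y and (k−1)×178 mm in z.

C is a spool: two coaxial disc flanges of radius 117 mm and thickness 18 mm, joined by a core cylinder of radius 27 mm and height 250 mm. The lower flange rests on z = 0 and the three cylinders share a vertical axis.

The staircase is on the floor beside the stool on its +y side. The spool is on top of the stool.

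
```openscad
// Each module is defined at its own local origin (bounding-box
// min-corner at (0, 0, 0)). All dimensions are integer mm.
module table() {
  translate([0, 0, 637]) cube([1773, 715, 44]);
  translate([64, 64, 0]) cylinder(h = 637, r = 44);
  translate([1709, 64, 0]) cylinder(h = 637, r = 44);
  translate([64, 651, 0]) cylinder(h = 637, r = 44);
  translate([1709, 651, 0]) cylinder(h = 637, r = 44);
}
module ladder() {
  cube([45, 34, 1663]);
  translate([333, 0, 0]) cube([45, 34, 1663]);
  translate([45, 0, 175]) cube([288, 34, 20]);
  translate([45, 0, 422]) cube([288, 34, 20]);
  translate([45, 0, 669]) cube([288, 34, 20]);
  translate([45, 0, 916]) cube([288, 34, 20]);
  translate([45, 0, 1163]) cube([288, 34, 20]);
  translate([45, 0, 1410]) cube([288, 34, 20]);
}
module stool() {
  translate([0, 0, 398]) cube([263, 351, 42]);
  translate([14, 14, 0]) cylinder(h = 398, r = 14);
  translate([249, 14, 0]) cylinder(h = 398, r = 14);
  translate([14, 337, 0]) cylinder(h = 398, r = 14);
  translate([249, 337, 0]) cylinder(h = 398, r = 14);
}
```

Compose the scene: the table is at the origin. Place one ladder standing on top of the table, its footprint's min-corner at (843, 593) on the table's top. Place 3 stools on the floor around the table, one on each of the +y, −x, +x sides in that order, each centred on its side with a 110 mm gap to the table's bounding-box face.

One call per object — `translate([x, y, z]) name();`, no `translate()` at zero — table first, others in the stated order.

table();
translate([843, 593, 681]) ladder();
translate([755, 825, 0]) stool();
translate([-373, 182, 0]) stool();
translate([1883, 182, 0]) stool();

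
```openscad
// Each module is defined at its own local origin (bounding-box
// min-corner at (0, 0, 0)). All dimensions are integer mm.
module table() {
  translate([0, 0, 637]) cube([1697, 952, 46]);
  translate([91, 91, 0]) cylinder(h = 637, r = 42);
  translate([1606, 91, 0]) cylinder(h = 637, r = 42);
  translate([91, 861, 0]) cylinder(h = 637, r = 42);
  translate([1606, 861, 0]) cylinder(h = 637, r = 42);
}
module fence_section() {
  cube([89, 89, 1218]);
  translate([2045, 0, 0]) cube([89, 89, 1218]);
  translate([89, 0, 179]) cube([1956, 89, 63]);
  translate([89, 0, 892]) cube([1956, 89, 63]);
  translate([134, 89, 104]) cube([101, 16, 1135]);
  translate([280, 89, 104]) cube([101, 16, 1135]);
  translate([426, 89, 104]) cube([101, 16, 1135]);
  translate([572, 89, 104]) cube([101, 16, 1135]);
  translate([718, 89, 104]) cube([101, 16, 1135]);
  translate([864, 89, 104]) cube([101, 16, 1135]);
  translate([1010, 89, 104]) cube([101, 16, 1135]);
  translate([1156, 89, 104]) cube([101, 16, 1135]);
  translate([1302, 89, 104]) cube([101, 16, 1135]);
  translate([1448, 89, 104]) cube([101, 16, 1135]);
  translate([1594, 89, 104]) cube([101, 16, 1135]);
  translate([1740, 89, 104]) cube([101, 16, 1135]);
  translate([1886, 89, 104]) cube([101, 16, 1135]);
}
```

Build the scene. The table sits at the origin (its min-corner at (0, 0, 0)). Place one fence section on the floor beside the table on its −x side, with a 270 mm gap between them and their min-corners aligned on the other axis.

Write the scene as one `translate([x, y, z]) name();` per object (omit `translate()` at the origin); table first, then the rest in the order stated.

table();
translate([-2404, 0, 0]) fence_section();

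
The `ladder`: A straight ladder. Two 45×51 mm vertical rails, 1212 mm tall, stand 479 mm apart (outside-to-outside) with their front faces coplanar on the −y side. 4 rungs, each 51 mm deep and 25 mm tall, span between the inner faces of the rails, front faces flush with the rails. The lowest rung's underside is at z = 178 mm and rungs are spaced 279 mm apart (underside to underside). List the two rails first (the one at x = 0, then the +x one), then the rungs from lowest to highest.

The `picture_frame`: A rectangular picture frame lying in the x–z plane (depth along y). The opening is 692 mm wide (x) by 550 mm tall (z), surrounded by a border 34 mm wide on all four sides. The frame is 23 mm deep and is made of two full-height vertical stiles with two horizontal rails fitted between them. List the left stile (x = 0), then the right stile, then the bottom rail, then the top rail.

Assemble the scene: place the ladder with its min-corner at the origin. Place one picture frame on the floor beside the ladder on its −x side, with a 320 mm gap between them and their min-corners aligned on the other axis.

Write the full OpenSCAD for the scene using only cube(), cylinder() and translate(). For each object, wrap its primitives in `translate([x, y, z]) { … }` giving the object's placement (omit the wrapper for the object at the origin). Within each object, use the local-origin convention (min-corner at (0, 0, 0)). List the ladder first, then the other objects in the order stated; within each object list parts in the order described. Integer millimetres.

cube([45, 51, 1212]);
translate([434, 0, 0]) cube([45, 51, 1212]);
translate([45, 0, 178]) cube([389, 51, 25]);
translate([45, 0, 457]) cube([389, 51, 25]);
translate([45, 0, 736]) cube([389, 51, 25]);
translate([45, 0, 1015]) cube([389, 51, 25]);
translate([-1080, 0, 0]) {
  cube([34, 23, 618]);
  translate([726, 0, 0]) cube([34, 23, 618]);
  translate([34, 0, 0]) cube([692, 23, 34]);
  translate([34, 0, 584]) cube([692, 23, 34]);
}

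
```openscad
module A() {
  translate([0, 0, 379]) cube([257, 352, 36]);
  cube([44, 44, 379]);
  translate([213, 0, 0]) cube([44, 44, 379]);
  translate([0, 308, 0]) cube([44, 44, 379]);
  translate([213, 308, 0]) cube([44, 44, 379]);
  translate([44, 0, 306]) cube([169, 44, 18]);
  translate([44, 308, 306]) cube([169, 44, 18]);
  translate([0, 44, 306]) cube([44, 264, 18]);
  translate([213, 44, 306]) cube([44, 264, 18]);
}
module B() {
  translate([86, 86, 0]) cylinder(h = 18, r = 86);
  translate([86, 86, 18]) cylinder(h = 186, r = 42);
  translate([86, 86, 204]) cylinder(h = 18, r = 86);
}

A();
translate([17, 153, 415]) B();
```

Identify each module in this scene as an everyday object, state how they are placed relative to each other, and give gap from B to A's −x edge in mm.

A is a stool. B is a spool. The spool is on top of the stool. The gap from the spool to the stool's −x edge is 17 mm.

The spool's min-x is at 17; the stool's min-x is 0; gap = 17 mm.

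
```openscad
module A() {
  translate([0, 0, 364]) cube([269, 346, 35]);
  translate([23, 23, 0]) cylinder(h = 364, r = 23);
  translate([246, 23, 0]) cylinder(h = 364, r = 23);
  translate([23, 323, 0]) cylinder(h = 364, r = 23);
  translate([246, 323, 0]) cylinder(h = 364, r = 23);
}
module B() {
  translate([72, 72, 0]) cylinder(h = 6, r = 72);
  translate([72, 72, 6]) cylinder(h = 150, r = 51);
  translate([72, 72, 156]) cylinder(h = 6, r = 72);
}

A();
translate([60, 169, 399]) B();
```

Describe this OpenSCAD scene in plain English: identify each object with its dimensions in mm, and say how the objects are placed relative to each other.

A is a four-legged stool. The seat is 269×346 mm, 35 mm thick, top at z = 399 mm. It stands on four round legs, each 46 mm in diameter, from z = 0 to the seat underside, each leg's axis is inset half a diameter from the nearest pair of seat edges (so the leg's bounding box is flush with the corner).

B is a spool: two coaxial disc flanges of radius 72 mm and thickness 6 mm, joined by a core cylinder of radius 51 mm and height 150 mm. The lower flange rests on z = 0 and the three cylinders share a vertical axis.

The spool is on top of the stool.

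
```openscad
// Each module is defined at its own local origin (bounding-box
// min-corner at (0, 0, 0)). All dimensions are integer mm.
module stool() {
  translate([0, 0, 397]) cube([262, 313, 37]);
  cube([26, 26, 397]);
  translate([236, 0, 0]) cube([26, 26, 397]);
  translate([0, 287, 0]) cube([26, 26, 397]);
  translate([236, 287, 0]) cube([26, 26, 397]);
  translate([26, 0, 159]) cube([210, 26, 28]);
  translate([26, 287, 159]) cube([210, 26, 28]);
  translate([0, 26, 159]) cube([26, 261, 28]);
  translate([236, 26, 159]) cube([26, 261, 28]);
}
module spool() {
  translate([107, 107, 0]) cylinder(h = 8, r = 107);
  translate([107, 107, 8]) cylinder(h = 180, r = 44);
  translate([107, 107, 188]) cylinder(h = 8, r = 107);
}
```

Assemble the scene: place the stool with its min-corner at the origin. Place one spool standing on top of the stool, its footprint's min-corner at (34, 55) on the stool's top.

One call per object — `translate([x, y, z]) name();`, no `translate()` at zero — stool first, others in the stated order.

stool();
translate([34, 55, 434]) spool();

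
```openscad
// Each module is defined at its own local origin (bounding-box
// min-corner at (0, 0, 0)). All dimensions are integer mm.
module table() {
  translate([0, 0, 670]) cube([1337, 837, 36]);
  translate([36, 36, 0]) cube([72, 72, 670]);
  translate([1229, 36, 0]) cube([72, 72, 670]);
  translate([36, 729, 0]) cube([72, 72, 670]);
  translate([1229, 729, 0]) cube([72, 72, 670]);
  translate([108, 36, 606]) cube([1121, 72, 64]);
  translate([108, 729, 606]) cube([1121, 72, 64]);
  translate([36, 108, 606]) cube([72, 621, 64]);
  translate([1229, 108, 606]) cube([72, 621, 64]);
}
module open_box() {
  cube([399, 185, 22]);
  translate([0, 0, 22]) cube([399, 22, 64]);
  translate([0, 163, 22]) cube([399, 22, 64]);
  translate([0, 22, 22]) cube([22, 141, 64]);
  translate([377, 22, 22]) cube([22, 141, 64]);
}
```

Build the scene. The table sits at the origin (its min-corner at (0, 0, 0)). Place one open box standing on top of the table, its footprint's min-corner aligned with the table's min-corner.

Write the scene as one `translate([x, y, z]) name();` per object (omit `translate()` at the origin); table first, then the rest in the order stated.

table();
translate([0, 0, 706]) open_box();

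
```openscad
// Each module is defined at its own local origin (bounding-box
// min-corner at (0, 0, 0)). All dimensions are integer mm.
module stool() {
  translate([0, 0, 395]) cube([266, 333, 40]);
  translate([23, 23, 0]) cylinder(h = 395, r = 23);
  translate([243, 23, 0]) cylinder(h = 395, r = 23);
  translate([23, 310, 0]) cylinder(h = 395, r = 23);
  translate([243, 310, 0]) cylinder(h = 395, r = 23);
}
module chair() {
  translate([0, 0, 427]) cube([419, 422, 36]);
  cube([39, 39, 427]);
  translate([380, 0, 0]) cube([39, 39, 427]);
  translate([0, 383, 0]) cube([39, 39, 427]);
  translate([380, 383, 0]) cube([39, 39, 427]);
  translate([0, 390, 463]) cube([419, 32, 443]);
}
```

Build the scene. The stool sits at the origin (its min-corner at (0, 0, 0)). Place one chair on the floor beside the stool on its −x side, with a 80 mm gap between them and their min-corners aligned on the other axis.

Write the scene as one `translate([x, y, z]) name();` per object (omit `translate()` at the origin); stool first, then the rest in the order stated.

stool();
translate([-499, 0, 0]) chair();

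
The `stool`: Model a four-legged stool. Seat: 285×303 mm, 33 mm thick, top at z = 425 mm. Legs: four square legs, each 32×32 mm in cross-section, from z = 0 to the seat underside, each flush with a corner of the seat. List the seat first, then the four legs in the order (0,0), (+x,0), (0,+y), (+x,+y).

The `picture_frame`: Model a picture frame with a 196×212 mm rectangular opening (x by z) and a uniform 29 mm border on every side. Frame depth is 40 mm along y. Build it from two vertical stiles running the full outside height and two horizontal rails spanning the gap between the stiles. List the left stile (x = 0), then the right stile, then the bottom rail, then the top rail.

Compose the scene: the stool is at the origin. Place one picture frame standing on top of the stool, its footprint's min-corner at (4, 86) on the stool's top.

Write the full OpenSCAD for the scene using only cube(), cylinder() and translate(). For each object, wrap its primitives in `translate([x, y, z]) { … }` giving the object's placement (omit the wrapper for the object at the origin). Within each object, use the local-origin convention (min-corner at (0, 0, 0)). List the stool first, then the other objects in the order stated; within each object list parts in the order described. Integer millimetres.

translate([0, 0, 392]) cube([285, 303, 33]);
cube([32, 32, 392]);
translate([253, 0, 0]) cube([32, 32, 392]);
translate([0, 271, 0]) cube([32, 32, 392]);
translate([253, 271, 0]) cube([32, 32, 392]);
translate([4, 86, 425]) {
  cube([29, 40, 270]);
  translate([225, 0, 0]) cube([29, 40, 270]);
  translate([29, 0, 0]) cube([196, 40, 29]);
  translate([29, 0, 241]) cube([196, 40, 29]);
}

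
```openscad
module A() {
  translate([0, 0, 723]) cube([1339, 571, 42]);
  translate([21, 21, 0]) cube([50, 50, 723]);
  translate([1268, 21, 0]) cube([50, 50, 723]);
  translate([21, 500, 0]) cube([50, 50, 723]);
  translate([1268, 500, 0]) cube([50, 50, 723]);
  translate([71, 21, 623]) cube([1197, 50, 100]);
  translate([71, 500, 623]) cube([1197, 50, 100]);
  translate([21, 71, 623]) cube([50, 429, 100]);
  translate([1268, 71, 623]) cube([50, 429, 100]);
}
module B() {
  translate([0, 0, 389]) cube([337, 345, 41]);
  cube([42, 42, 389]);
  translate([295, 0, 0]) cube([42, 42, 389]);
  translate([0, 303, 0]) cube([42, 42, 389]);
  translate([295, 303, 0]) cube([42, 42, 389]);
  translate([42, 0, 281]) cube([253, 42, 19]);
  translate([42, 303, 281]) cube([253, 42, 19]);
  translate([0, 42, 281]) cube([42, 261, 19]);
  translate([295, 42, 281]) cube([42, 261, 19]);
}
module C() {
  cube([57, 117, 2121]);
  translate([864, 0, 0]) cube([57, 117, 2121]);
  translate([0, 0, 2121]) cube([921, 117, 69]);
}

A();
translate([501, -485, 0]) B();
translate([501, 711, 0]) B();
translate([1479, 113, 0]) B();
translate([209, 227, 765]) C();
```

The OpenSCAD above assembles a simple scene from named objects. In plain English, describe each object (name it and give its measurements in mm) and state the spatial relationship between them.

A is a table: top 1339 mm (x) × 571 mm (y), 42 mm thick, upper face at z = 765 mm, on four 50×50 mm square legs, each inset 21 mm from the nearest pair of top edges, running from z = 0 to the bottom of the top. Four apron rails, 50 mm thick and 100 mm tall, run between adjacent legs with their top edges flush with the underside of the top and their outer faces flush with the legs' outer faces.

B is a simple wooden stool: a rectangular seat 337 mm (x) by 345 mm (y), 41 mm thick, top face at z = 430 mm, on four square legs, each 42×42 mm in cross-section. The legs rest on z = 0, each flush with a corner of the seat. Four stretchers, 42 mm wide and 19 mm tall, connect adjacent legs with their undersides at z = 281 mm, each running between the inner faces of the legs it joins and aligned with the legs' outer faces on the other axis.

C is a rectangular door frame: two vertical jambs of 57×117 mm section, 2121 mm tall, with a clear opening 807 mm wide between their inner faces. A header 69 mm tall and 117 mm deep lies on top of the jambs and spans the full outside width.

Three stools sit around the table at the −y, +y, +x sides. The door frame is on top of the table, centred.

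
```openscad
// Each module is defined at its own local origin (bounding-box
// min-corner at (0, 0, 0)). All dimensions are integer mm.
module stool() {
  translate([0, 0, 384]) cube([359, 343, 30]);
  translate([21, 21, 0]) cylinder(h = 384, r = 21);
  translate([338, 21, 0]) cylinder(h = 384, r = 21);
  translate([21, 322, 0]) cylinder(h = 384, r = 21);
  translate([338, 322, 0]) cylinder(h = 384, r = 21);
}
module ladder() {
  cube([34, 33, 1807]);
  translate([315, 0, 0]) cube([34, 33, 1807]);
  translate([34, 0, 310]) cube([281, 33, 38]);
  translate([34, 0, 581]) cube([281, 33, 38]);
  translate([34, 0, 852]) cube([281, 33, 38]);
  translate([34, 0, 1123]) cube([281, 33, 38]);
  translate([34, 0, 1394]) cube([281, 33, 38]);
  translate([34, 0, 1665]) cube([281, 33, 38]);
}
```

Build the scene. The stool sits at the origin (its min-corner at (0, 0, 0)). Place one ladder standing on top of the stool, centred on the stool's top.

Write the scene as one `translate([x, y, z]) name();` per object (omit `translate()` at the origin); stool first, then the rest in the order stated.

stool();
translate([5, 155, 414]) ladder();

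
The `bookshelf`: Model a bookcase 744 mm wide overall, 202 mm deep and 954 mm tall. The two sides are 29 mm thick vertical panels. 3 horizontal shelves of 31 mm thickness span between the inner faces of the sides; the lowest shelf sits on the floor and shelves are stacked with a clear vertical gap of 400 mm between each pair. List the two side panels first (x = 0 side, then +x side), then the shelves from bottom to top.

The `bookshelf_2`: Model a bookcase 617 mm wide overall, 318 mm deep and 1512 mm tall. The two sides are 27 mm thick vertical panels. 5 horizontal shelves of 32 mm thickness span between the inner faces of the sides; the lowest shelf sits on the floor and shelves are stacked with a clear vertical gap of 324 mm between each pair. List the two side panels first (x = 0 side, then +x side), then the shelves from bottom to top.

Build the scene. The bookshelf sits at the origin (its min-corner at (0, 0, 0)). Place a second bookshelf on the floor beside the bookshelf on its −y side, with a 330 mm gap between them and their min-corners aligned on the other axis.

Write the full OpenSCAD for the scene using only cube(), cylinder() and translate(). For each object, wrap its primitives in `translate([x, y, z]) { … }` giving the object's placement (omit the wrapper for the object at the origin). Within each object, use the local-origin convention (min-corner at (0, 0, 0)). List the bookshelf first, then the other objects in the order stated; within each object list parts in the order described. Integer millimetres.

cube([29, 202, 954]);
translate([715, 0, 0]) cube([29, 202, 954]);
translate([29, 0, 0]) cube([686, 202, 31]);
translate([29, 0, 431]) cube([686, 202, 31]);
translate([29, 0, 862]) cube([686, 202, 31]);
translate([0, -648, 0]) {
  cube([27, 318, 1512]);
  translate([590, 0, 0]) cube([27, 318, 1512]);
  translate([27, 0, 0]) cube([563, 318, 32]);
  translate([27, 0, 356]) cube([563, 318, 32]);
  translate([27, 0, 712]) cube([563, 318, 32]);
  translate([27, 0, 1068]) cube([563, 318, 32]);
  translate([27, 0, 1424]) cube([563, 318, 32]);
}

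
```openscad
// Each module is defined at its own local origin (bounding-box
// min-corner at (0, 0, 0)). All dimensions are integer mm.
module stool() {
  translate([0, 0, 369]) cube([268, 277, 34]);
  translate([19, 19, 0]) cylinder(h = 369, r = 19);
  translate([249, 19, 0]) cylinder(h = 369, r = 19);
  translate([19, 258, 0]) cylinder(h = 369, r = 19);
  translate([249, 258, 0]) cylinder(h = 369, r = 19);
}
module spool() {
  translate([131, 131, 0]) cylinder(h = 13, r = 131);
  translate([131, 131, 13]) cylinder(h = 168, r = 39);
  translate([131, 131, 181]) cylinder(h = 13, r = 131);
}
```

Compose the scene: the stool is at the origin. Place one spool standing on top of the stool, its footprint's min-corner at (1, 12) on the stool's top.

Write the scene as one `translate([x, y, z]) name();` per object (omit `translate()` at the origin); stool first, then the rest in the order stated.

stool();
translate([1, 12, 403]) spool();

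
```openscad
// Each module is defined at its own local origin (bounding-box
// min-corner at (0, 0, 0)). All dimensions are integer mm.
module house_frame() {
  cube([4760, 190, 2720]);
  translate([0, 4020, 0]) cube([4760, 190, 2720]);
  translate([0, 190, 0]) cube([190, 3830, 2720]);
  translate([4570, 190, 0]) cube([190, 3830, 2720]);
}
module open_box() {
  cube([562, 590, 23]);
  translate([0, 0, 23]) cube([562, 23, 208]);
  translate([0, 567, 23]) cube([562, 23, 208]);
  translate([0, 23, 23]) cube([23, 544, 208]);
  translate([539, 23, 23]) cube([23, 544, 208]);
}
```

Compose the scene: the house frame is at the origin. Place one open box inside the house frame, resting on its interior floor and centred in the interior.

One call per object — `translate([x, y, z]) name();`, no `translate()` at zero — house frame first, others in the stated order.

house_frame();
translate([2099, 1810, 0]) open_box();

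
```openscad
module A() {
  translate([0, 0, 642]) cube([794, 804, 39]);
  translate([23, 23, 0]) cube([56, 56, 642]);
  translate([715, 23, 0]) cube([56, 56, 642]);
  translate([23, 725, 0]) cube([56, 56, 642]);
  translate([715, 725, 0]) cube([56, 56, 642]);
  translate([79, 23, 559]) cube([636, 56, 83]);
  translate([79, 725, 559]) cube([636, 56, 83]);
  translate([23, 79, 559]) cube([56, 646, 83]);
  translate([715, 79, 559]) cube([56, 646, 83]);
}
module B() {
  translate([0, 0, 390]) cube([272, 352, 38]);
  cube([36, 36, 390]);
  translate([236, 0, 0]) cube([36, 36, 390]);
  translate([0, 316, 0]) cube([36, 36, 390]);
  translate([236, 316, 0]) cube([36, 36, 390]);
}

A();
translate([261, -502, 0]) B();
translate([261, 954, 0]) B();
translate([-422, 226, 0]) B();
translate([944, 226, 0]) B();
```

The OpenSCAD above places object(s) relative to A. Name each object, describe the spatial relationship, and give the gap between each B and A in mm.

A is a table. B is a stool. Four stools sit around the table at the −y, +y, −x, +x sides. The gap between each stool and the table is 150 mm.

Each stool's nearest face is 150 mm from the table's bounding box.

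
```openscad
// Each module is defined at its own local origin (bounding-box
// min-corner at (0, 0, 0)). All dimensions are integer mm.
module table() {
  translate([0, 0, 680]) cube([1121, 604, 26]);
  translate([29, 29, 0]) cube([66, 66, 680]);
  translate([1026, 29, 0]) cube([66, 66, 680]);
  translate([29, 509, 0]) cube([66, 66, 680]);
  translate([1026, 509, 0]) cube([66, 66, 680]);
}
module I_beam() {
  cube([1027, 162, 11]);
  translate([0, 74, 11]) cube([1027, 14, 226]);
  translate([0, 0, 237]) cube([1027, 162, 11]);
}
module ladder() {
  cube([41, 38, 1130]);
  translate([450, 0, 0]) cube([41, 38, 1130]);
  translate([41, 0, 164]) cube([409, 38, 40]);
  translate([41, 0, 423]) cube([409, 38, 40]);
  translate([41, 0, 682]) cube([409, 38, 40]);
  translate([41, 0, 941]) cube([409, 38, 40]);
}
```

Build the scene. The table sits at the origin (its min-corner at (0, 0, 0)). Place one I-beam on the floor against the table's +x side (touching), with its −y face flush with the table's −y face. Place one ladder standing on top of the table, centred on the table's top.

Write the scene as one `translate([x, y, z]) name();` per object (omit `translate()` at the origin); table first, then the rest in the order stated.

table();
translate([1121, 0, 0]) I_beam();
translate([315, 283, 706]) ladder();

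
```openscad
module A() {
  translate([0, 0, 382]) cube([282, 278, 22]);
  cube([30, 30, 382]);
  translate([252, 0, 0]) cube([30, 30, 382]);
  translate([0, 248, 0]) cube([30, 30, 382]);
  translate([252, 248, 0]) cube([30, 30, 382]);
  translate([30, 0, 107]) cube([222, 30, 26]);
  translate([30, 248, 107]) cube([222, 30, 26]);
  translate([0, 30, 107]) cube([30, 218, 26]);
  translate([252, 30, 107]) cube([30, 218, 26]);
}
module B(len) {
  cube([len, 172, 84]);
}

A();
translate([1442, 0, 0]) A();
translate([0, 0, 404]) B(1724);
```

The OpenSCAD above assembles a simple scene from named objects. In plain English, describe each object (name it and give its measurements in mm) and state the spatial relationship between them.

A is a simple wooden stool: a rectangular seat 282 mm (x) by 278 mm (y), 22 mm thick, top face at z = 404 mm, on four square legs, each 30×30 mm in cross-section. The legs rest on z = 0, each flush with a corner of the seat. Four stretchers, 30 mm wide and 26 mm tall, connect adjacent legs with their undersides at z = 107 mm, each running between the inner faces of the legs it joins and aligned with the legs' outer faces on the other axis.

B is a rectangular beam 1724 mm long (x), 172 mm deep (y), 84 mm thick (z).

The beam spans the tops of two stools placed 1160 mm apart, resting at z = 404 mm.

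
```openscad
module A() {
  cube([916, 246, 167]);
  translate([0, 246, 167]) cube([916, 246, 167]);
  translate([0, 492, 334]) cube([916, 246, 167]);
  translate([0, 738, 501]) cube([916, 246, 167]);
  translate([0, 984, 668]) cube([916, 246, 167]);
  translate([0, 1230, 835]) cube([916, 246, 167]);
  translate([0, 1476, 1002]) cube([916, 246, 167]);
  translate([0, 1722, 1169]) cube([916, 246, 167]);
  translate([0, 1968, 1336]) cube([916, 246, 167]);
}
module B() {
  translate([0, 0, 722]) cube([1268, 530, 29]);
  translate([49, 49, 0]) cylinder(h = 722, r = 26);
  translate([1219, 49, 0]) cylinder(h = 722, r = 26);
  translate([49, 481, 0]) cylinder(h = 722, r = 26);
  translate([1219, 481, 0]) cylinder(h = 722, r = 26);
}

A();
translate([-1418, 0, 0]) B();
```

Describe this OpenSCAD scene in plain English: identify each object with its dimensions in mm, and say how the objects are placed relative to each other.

A is a run of 9 identical solid stair steps. Each tread is 916×246 mm and each step block is 167 mm high. Step 1 rests on the floor; step k is offset from step 1 by (k−1)×246 mm in y and (k−1)×167 mm in z.

B is a table with a 1268×530 mm rectangular top, 29 mm thick, top surface at z = 751 mm, supported by four round legs of 52 mm diameter, each leg's bounding box inset 23 mm from the nearest pair of top edges, running from the floor.

The table is on the floor beside the staircase on its −x side.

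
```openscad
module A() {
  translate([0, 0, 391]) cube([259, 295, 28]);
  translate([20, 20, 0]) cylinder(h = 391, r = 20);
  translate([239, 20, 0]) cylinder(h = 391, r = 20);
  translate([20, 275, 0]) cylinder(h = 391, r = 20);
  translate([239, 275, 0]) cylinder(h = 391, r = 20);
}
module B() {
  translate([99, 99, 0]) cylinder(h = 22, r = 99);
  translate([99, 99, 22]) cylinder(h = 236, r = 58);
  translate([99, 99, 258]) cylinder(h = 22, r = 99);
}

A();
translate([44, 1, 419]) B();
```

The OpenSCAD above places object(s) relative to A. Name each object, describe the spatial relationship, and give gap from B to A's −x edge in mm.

The spool's min-x is at 44; the stool's min-x is 0; gap = 44 mm.

A is a stool. B is a spool. The spool is on top of the stool. The gap from the spool to the stool's −x edge is 44 mm.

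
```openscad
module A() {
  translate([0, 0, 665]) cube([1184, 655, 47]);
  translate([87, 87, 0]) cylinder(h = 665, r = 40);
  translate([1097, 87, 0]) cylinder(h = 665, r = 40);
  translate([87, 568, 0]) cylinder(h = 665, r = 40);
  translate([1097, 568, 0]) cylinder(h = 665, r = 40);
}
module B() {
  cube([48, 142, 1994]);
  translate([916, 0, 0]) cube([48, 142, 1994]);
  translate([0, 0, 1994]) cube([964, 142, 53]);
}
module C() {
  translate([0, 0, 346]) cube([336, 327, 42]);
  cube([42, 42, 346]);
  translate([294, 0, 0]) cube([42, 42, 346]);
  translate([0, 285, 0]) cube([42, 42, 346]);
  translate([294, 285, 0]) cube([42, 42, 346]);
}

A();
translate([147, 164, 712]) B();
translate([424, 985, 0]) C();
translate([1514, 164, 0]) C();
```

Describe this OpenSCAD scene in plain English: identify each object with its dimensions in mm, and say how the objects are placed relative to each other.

A is a table: top 1184 mm (x) × 655 mm (y), 47 mm thick, upper face at z = 712 mm, on four round legs of 80 mm diameter, each leg's bounding box inset 47 mm from the nearest pair of top edges, running from z = 0 to the bottom of the top.

B is a door frame. The clear opening is 868 mm wide and 1994 mm high. Two 48 mm wide jambs, 142 mm deep, stand either side of the opening from the floor to the top of the opening. A 53 mm thick head sits across the top of both jambs, spanning the full outside width of the frame.

C is a four-legged stool. The seat is a 336×327×42 mm slab whose top surface is at z = 388 mm; four square legs, each 42×42 mm in cross-section, run from the floor (z = 0) to the underside of the seat, each flush with a corner of the seat.

The door frame is on top of the table. Two stools sit around the table at the +y, +x sides.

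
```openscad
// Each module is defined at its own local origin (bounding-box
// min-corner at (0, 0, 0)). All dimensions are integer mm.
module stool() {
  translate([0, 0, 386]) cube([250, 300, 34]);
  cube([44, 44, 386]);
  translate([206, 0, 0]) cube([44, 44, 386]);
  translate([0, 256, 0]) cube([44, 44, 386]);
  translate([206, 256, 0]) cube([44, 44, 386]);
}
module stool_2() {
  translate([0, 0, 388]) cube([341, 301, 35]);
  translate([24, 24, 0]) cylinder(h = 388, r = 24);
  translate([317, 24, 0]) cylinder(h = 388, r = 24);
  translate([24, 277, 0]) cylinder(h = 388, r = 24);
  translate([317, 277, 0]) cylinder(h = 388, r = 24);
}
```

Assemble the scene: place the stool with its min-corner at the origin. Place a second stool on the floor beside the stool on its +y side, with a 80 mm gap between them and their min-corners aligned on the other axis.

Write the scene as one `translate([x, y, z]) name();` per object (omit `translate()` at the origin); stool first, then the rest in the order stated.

stool();
translate([0, 380, 0]) stool_2();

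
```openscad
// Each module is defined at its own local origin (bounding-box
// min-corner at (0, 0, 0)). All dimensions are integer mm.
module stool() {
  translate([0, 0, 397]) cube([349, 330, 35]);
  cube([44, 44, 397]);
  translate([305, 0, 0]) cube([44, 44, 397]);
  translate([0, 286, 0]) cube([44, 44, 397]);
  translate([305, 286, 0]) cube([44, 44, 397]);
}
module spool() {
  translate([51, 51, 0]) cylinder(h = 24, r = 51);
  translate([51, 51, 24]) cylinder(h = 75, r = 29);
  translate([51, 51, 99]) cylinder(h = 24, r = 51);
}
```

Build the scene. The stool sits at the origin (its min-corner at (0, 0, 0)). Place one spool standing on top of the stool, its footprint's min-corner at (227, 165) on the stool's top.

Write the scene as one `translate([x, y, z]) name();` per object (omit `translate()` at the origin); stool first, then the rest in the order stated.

stool();
translate([227, 165, 432]) spool();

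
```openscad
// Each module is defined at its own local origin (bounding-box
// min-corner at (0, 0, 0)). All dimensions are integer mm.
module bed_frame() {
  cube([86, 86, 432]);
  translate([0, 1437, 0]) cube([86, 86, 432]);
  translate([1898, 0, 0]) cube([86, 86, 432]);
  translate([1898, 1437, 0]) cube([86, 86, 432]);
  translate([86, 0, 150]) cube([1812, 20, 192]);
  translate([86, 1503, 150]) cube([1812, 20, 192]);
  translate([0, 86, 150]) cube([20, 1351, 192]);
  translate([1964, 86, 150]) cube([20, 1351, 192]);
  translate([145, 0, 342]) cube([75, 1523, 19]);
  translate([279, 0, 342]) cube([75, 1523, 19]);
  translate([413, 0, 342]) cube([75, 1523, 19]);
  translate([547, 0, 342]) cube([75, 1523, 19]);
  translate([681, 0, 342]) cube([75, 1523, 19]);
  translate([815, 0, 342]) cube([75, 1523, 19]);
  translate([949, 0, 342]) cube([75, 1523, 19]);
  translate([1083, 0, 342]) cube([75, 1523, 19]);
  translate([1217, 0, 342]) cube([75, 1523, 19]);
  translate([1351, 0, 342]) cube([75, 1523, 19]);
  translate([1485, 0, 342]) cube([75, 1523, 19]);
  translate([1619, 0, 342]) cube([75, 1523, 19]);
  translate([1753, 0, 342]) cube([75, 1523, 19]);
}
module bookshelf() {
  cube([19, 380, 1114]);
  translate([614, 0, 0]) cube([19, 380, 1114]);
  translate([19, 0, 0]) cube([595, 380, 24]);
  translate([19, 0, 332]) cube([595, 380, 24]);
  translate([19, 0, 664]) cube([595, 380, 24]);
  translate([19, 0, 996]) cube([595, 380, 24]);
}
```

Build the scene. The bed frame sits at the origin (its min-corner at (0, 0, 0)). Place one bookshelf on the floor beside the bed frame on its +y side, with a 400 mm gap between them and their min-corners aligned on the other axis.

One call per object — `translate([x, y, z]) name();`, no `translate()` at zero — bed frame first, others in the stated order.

bed_frame();
translate([0, 1923, 0]) bookshelf();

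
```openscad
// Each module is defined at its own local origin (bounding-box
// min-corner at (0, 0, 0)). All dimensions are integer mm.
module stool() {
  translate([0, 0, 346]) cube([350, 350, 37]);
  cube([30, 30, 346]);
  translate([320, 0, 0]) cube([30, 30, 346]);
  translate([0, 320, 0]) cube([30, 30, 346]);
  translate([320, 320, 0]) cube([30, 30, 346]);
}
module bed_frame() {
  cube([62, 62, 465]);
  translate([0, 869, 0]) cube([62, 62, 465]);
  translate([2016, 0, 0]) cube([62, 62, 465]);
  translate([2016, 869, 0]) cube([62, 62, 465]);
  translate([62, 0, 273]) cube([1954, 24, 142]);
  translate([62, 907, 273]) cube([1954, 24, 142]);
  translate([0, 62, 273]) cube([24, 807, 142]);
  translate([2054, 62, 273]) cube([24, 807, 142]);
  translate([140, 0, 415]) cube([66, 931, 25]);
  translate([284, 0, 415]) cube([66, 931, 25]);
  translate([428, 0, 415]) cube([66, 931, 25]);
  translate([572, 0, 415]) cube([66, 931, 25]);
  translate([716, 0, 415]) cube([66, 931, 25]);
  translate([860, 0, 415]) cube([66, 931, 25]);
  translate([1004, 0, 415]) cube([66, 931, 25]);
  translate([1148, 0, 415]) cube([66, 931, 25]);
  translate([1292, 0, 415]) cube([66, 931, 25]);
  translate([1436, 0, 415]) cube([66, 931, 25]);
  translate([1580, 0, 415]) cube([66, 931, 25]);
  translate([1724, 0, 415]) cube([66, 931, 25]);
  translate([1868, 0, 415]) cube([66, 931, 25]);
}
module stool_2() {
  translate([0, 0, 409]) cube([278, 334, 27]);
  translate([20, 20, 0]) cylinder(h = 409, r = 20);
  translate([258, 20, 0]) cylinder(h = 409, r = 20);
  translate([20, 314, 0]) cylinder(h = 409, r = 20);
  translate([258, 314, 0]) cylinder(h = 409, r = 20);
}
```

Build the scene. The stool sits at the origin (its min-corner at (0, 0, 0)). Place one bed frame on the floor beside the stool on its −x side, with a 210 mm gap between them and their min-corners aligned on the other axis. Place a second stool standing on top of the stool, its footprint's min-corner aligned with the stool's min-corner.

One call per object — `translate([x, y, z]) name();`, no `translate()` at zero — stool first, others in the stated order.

stool();
translate([-2288, 0, 0]) bed_frame();
translate([0, 0, 383]) stool_2();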